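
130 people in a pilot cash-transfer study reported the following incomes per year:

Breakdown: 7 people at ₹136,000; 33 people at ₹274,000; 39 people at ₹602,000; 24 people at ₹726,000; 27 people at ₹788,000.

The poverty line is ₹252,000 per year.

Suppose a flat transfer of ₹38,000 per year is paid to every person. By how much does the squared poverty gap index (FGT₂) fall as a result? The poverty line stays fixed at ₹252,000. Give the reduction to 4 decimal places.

Before: below the line — 7×₹136,000; squared poverty gap index (FGT₂) = 0.011410.
After the ₹38,000 transfer: below the line — 7×₹174,000; squared poverty gap index (FGT₂) = 0.005159.
Reduction = 0.011410 − 0.005159 = 0.0063.

0.0063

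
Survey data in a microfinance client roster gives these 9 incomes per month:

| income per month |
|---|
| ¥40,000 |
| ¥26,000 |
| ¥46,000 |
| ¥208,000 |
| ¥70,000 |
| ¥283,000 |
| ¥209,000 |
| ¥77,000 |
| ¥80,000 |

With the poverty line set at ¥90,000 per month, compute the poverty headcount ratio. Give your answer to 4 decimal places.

0.6667

6 of the 9 households have income below ¥90,000.
H = 6/9 = 0.6667.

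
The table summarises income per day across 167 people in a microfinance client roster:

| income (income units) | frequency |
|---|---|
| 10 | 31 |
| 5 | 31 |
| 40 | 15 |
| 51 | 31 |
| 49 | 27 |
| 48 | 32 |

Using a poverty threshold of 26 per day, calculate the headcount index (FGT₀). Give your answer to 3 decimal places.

0.371

62 of the 167 people have income below 26.
H = 62/167 = 0.371.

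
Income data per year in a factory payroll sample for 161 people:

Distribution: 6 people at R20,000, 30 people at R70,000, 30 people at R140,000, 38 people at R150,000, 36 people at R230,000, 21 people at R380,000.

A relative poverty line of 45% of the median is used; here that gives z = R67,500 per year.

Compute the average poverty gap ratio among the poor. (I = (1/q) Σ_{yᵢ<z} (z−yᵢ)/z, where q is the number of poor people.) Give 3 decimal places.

Below z: 6×R20,000 (q = 6 of N = 161).
Shortfall ratios (z−y)/z: 0.7037 (×6); sum = 4.222222.
The income-gap ratio divides by q (the poor only): 4.222222 / 6 = 0.704.

0.704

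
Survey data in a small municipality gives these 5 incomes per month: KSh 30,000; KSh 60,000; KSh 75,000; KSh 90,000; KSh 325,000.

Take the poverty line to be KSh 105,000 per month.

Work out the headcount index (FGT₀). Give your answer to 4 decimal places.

4 of the 5 people have income below KSh 105,000.
H = 4/5 = 0.8000.

0.8000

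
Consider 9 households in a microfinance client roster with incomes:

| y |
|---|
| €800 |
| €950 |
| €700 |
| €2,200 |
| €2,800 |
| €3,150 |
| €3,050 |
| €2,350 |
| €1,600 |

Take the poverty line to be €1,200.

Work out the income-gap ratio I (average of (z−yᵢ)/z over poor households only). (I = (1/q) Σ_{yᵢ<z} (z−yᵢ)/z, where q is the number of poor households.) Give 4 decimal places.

0.3194

Below z: €700, €800, €950 (q = 3 of N = 9).
Relative gaps: 0.4167, 0.3333, 0.2083; sum = 0.958333.
The income-gap ratio divides by q (the poor only): 0.958333 / 3 = 0.3194.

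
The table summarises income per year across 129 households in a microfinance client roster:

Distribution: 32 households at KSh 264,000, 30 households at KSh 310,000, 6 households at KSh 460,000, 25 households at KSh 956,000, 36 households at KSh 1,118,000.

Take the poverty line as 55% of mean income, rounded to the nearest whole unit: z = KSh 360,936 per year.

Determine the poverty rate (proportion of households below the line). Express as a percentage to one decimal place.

62 of the 129 households have income below KSh 360,936.
H = 62/129 = 48.1%.

48.1%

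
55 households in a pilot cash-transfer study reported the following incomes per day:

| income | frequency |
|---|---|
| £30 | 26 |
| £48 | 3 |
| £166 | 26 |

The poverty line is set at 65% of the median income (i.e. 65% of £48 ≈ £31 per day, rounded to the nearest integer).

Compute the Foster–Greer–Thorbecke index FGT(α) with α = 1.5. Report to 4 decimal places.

0.0027

Below z: 26×£30 (q = 26 of N = 55).
Normalized shortfalls: (31−30)/31 = 0.0323 (×26).
Raised to α = 1.5: 0.00579 (×26).
Sum = 0.150637; FGT(1.5) = 0.150637 / 55 = 0.0027.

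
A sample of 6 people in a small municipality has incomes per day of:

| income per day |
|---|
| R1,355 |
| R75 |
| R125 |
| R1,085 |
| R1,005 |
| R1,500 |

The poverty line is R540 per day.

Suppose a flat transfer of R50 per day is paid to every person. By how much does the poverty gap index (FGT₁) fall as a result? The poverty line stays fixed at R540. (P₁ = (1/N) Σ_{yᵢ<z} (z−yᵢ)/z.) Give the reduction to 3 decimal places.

Before: below the line — R75, R125; poverty gap index (FGT₁) = 0.27160.
After the R50 transfer: below the line — R125, R175; poverty gap index (FGT₁) = 0.24074.
Reduction = 0.27160 − 0.24074 = 0.031.

0.031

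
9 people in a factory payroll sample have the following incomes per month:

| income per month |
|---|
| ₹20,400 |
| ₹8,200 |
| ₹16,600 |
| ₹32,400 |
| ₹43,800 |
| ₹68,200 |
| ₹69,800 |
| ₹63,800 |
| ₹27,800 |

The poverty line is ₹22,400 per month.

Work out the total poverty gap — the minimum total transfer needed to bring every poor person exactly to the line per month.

Below z: ₹8,200, ₹16,600, ₹20,400 (q = 3 of N = 9).
Individual gaps: 22400−8200 = 14200; 22400−16600 = 5800; 22400−20400 = 2000.
Aggregate gap = ₹22,000.

₹22,000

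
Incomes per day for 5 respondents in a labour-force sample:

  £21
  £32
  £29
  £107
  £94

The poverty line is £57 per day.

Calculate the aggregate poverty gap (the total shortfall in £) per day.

Below the line: £21, £29, £32 (q = 3 of N = 5).
Individual gaps: 57−21 = 36; 57−29 = 28; 57−32 = 25.
Aggregate gap = £89.

£89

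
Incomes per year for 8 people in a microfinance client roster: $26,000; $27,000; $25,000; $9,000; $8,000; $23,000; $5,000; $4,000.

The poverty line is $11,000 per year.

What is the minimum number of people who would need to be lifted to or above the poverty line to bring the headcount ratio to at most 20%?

4 of the 8 people are poor, so H = 4/8 = 0.500.
A headcount ratio of at most 20% allows at most ⌊0.20 × 8⌋ = 1 poor people.
So at least 4 − 1 = 3 must be lifted.

3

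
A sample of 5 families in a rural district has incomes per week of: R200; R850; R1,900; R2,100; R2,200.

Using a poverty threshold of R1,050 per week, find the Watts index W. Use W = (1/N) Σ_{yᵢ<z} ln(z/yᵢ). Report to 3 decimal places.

0.374

Incomes under z: R200, R850 (q = 2 of N = 5).
Log shortfalls: ln(1050/200) = 1.6582; ln(1050/850) = 0.2113.
W = 1.869537 / 5 = 0.374.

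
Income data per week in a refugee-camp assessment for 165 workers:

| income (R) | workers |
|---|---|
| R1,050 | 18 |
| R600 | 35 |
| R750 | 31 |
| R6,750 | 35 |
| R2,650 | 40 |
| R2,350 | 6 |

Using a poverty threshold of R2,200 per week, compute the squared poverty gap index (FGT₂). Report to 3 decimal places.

Below z: 35×R600, 31×R750, 18×R1,050 (q = 84 of N = 165).
Normalized shortfalls: (2200−600)/2200 = 0.7273 (×35); (2200−750)/2200 = 0.6591 (×31); (2200−1050)/2200 = 0.5227 (×18).
Squared: 0.5289 (×35); 0.4344 (×31); 0.2732 (×18).
Sum = 36.897211; P₂ = 36.897211 / 165 = 0.224.

0.224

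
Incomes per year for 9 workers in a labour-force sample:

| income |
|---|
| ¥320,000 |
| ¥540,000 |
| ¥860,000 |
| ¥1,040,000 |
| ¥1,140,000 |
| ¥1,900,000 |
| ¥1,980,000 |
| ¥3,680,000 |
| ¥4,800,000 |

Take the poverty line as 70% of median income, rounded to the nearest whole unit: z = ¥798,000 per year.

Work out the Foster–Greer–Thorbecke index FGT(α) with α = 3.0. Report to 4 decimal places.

0.0276

Below z: ¥320,000, ¥540,000 (q = 2 of N = 9).
Gap ratios (z−y)/z: (798000−320000)/798000 = 0.5990; (798000−540000)/798000 = 0.3233.
Raised to α = 3.0: 0.21492; 0.03379.
Sum = 0.248714; FGT(3.0) = 0.248714 / 9 = 0.0276.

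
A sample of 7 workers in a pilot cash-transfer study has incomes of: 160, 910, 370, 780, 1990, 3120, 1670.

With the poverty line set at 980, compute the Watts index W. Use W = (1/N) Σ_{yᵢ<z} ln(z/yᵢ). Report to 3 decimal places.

Incomes under z: 160, 370, 780, 910 (q = 4 of N = 7).
Log shortfalls: ln(980/160) = 1.8124; ln(980/370) = 0.9740; ln(980/780) = 0.2283; ln(980/910) = 0.0741.
W = 3.088795 / 7 = 0.441.

0.441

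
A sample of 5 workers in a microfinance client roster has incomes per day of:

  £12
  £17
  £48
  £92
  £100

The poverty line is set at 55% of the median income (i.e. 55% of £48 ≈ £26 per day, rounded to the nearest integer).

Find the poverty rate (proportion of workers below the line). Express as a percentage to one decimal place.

40.0%

2 of the 5 workers have income below £26.
H = 2/5 = 40.0%.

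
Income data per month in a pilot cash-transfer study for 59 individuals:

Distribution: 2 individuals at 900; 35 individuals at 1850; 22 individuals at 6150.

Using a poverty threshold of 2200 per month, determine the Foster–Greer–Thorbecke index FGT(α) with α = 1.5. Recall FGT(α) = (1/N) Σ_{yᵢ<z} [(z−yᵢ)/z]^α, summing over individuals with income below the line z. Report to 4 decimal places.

0.0530

Below the line: 2×900, 35×1850 (q = 37 of N = 59).
Relative gaps: (2200−900)/2200 = 0.5909 (×2); (2200−1850)/2200 = 0.1591 (×35).
Raised to α = 1.5: 0.45424 (×2); 0.06346 (×35).
Sum = 3.129407; FGT(1.5) = 3.129407 / 59 = 0.0530.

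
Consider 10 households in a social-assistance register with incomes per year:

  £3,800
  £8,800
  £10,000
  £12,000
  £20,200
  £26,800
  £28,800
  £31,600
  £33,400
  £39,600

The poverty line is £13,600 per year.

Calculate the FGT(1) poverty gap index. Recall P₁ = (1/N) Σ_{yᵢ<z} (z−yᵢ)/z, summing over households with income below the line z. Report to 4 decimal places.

Incomes under z: £3,800, £8,800, £10,000, £12,000 (q = 4 of N = 10).
Relative gaps: (13600−3800)/13600 = 0.7206; (13600−8800)/13600 = 0.3529; (13600−10000)/13600 = 0.2647; (13600−12000)/13600 = 0.1176.
Sum of shortfalls = 1.455882; P₁ averages over all N: 1.455882 / 10 = 0.1456.

0.1456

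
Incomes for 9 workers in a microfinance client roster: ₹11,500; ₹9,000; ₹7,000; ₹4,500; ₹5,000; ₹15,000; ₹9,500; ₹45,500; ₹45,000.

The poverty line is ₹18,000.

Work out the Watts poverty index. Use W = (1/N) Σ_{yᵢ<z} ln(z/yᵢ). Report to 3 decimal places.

0.619

Poor units: ₹4,500, ₹5,000, ₹7,000, ₹9,000, ₹9,500, ₹11,500, ₹15,000 (q = 7 of N = 9).
Log gaps: ln(18000/4500) = 1.3863; ln(18000/5000) = 1.2809; ln(18000/7000) = 0.9445; ln(18000/9000) = 0.6931; ln(18000/9500) = 0.6391; ln(18000/11500) = 0.4480; ln(18000/15000) = 0.1823.
W = 5.574263 / 9 = 0.619.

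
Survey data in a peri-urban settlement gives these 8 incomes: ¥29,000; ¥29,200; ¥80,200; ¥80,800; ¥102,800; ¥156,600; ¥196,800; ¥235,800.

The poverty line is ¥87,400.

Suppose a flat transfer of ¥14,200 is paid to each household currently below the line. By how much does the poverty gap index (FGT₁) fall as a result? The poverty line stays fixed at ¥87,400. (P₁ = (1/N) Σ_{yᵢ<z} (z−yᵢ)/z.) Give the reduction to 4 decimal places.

Before: below the line — ¥29,000, ¥29,200, ¥80,200, ¥80,800; poverty gap index (FGT₁) = 0.186499.
After the ¥14,200 transfer: below the line — ¥43,200, ¥43,400; poverty gap index (FGT₁) = 0.126144.
Reduction = 0.186499 − 0.126144 = 0.0604.

0.0604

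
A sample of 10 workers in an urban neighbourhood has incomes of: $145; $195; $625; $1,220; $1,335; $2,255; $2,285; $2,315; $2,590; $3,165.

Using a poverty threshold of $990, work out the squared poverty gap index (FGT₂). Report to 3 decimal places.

0.151

Incomes under z: $145, $195, $625 (q = 3 of N = 10).
Shortfall ratios: (990−145)/990 = 0.8535; (990−195)/990 = 0.8030; (990−625)/990 = 0.3687.
Squared: 0.7285; 0.6449; 0.1359.
Sum = 1.509310; P₂ = 1.509310 / 10 = 0.151.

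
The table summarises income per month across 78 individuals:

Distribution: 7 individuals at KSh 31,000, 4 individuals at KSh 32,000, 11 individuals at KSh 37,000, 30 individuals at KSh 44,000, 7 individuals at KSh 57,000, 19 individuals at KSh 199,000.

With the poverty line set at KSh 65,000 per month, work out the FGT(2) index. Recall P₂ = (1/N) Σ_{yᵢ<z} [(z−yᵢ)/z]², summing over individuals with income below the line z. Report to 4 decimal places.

Below z: 7×KSh 31,000, 4×KSh 32,000, 11×KSh 37,000, 30×KSh 44,000, 7×KSh 57,000 (q = 59 of N = 78).
Normalized shortfalls: (65000−31000)/65000 = 0.5231 (×7); (65000−32000)/65000 = 0.5077 (×4); (65000−37000)/65000 = 0.4308 (×11); (65000−44000)/65000 = 0.3231 (×30); (65000−57000)/65000 = 0.1231 (×7).
Squared: 0.2736 (×7); 0.2578 (×4); 0.1856 (×11); 0.1044 (×30); 0.0151 (×7).
Sum = 8.224852; P₂ = 8.224852 / 78 = 0.1054.

0.1054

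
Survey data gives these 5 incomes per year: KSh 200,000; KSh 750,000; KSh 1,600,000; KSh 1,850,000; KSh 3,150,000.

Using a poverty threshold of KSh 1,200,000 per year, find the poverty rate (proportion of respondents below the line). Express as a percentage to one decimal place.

40.0%

2 of the 5 respondents have income below KSh 1,200,000.
H = 2/5 = 40.0%.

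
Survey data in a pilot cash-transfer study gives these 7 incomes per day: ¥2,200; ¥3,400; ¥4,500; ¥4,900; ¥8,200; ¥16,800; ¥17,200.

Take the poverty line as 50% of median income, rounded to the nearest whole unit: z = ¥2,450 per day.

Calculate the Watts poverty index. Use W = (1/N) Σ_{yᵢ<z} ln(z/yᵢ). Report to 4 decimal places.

0.0154

Incomes under z: ¥2,200 (q = 1 of N = 7).
Log gaps: ln(2450/2200) = 0.1076.
W = 0.107631 / 7 = 0.0154.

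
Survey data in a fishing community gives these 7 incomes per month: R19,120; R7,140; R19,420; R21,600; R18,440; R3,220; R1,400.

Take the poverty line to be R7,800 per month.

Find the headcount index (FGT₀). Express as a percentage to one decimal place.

42.9%

3 of the 7 households have income below R7,800.
H = 3/7 = 42.9%.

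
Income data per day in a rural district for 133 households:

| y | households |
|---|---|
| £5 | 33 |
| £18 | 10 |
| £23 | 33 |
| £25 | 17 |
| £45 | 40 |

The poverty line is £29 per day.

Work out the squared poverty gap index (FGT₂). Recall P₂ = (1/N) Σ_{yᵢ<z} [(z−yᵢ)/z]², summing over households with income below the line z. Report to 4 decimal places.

0.1938

Incomes under z: 33×£5, 10×£18, 33×£23, 17×£25 (q = 93 of N = 133).
Normalized shortfalls: (29−5)/29 = 0.8276 (×33); (29−18)/29 = 0.3793 (×10); (29−23)/29 = 0.2069 (×33); (29−25)/29 = 0.1379 (×17).
Squared: 0.6849 (×33); 0.1439 (×10); 0.0428 (×33); 0.0190 (×17).
Sum = 25.776457; P₂ = 25.776457 / 133 = 0.1938.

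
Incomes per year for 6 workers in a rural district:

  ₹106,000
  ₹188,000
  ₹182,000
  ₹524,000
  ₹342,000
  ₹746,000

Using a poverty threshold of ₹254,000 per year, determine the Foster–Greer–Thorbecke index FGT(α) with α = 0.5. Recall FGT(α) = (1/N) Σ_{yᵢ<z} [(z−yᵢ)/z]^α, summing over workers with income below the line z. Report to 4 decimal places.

0.3009

Below z: ₹106,000, ₹182,000, ₹188,000 (q = 3 of N = 6).
Shortfall ratios: (254000−106000)/254000 = 0.5827; (254000−182000)/254000 = 0.2835; (254000−188000)/254000 = 0.2598.
Raised to α = 0.5: 0.76333; 0.53241; 0.50975.
Sum = 1.805494; FGT(0.5) = 1.805494 / 6 = 0.3009.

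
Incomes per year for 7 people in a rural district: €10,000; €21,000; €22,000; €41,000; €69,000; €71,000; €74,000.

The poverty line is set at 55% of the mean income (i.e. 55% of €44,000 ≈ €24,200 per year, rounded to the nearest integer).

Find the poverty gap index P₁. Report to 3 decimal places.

0.116

Poor units: €10,000, €21,000, €22,000 (q = 3 of N = 7).
Normalized shortfalls: (24200−10000)/24200 = 0.5868; (24200−21000)/24200 = 0.1322; (24200−22000)/24200 = 0.0909.
Σ = 0.809917. Dividing by the full population N = 7 gives P₁ = 0.116.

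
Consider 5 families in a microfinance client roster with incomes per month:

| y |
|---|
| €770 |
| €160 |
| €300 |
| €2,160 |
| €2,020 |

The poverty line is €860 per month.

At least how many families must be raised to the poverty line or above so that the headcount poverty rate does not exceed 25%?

2

Currently q = 3 of N = 5 are below the line (H = 0.600).
A headcount ratio of at most 25% allows at most ⌊0.25 × 5⌋ = 1 poor families.
So at least 3 − 1 = 2 must be lifted.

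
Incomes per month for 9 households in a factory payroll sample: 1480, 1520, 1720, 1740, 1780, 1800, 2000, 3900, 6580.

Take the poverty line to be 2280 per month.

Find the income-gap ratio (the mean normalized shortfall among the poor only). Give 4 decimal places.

0.2456

Poor units: 1480, 1520, 1720, 1740, 1780, 1800, 2000 (q = 7 of N = 9).
Relative gaps: 0.3509, 0.3333, 0.2456, 0.2368, 0.2193, 0.2105, 0.1228; sum = 1.719298.
The income-gap ratio divides by q (the poor only): 1.719298 / 7 = 0.2456.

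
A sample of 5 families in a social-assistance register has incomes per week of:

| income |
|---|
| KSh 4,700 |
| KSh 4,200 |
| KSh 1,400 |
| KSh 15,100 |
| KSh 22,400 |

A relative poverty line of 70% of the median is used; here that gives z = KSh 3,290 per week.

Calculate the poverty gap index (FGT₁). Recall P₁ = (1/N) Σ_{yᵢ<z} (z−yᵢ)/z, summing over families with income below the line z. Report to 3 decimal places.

0.115

Below the line: KSh 1,400 (q = 1 of N = 5).
Gap ratios (z−y)/z: (3290−1400)/3290 = 0.5745.
Σ = 0.574468. Dividing by the full population N = 5 gives P₁ = 0.115.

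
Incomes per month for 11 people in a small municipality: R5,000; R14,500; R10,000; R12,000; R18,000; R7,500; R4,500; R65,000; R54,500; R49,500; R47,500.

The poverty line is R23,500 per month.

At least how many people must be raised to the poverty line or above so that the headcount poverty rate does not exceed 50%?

2

7 of the 11 people are poor, so H = 7/11 = 0.636.
A headcount ratio of at most 50% allows at most ⌊0.50 × 11⌋ = 5 poor people.
So at least 7 − 5 = 2 must be lifted.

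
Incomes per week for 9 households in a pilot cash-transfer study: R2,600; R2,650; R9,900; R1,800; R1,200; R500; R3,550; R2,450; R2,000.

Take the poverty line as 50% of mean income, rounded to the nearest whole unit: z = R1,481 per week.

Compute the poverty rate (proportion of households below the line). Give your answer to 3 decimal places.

0.222

2 of the 9 households have income below R1,481.
H = 2/9 = 0.222.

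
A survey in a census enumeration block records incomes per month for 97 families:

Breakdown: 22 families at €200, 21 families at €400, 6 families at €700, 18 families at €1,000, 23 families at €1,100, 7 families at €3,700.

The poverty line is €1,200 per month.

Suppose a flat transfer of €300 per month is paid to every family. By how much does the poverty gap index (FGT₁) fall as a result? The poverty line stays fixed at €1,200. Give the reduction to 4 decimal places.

Before: below the line — 22×€200, 21×€400, 6×€700, 18×€1,000, 23×€1,100; poverty gap index (FGT₁) = 0.409794.
After the €300 transfer: below the line — 22×€500, 21×€700, 6×€1,000; poverty gap index (FGT₁) = 0.232818.
Reduction = 0.409794 − 0.232818 = 0.1770.

0.1770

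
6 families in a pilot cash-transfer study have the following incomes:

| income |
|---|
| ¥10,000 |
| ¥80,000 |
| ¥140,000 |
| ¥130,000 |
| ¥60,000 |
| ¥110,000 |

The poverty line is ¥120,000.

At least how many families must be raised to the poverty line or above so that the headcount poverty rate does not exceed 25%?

3

Currently q = 4 of N = 6 are below the line (H = 0.667).
A headcount ratio of at most 25% allows at most ⌊0.25 × 6⌋ = 1 poor families.
So at least 4 − 1 = 3 must be lifted.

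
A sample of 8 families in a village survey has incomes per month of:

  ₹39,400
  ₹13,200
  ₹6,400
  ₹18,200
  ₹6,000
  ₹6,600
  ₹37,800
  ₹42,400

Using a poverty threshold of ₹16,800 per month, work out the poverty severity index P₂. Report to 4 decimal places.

Below the line: ₹6,000, ₹6,400, ₹6,600, ₹13,200 (q = 4 of N = 8).
Gap ratios (z−y)/z: (16800−6000)/16800 = 0.6429; (16800−6400)/16800 = 0.6190; (16800−6600)/16800 = 0.6071; (16800−13200)/16800 = 0.2143.
Squared: 0.4133; 0.3832; 0.3686; 0.0459.
Sum = 1.211026; P₂ = 1.211026 / 8 = 0.1514.

0.1514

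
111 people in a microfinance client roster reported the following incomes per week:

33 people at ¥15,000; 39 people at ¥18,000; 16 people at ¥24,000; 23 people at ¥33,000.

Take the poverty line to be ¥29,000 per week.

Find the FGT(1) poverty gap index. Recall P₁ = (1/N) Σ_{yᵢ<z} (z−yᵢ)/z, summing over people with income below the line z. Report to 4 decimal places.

0.3016

Below the line: 33×¥15,000, 39×¥18,000, 16×¥24,000 (q = 88 of N = 111).
Relative gaps: (29000−15000)/29000 = 0.4828 (×33); (29000−18000)/29000 = 0.3793 (×39); (29000−24000)/29000 = 0.1724 (×16).
Sum of shortfalls = 33.482759; P₁ averages over all N: 33.482759 / 111 = 0.3016.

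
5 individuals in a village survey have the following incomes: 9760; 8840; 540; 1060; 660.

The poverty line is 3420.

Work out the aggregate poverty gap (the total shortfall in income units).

Below the line: 540, 660, 1060 (q = 3 of N = 5).
Individual gaps: 3420−540 = 2880; 3420−660 = 2760; 3420−1060 = 2360.
Aggregate gap = 8000.

8000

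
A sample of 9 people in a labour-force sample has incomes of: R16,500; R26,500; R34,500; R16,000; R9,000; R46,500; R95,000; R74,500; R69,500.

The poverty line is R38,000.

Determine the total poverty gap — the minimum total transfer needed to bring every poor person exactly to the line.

R87,500

Poor units: R9,000, R16,000, R16,500, R26,500, R34,500 (q = 5 of N = 9).
Individual gaps: 38000−9000 = 29000; 38000−16000 = 22000; 38000−16500 = 21500; 38000−26500 = 11500; 38000−34500 = 3500.
Aggregate gap = R87,500.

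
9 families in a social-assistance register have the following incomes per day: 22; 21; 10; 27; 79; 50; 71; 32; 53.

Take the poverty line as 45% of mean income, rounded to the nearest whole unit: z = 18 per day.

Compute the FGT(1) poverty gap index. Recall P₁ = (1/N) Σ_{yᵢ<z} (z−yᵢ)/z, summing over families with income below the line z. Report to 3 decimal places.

Below the line: 10 (q = 1 of N = 9).
Relative gaps: (18−10)/18 = 0.4444.
Sum of shortfalls = 0.444444; P₁ averages over all N: 0.444444 / 9 = 0.049.

0.049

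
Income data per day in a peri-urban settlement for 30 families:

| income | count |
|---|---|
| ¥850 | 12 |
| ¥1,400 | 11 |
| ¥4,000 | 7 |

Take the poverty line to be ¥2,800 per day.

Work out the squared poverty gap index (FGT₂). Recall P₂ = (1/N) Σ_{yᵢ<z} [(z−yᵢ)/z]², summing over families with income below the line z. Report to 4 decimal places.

0.2857

Incomes under z: 12×¥850, 11×¥1,400 (q = 23 of N = 30).
Shortfall ratios: (2800−850)/2800 = 0.6964 (×12); (2800−1400)/2800 = 0.5000 (×11).
Squared: 0.4850 (×12); 0.2500 (×11).
Sum = 8.570153; P₂ = 8.570153 / 30 = 0.2857.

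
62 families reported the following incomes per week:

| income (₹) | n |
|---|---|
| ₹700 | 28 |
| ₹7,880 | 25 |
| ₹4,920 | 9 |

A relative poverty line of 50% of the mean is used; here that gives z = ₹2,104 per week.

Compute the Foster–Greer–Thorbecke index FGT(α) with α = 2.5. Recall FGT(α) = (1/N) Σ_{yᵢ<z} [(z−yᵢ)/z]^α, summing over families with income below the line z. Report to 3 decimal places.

0.164

Incomes under z: 28×₹700 (q = 28 of N = 62).
Relative gaps: (2104−700)/2104 = 0.6673 (×28).
Raised to α = 2.5: 0.36375 (×28).
Sum = 10.185010; FGT(2.5) = 10.185010 / 62 = 0.164.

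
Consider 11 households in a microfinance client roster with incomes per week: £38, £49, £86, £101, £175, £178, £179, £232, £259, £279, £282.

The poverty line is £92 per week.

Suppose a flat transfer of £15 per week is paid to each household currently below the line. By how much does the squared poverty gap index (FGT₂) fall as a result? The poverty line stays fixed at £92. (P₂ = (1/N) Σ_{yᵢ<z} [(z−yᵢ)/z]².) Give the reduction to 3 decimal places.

0.027

Before: below the line — £38, £49, £86; squared poverty gap index (FGT₂) = 0.05157.
After the £15 transfer: below the line — £53, £64; squared poverty gap index (FGT₂) = 0.02476.
Reduction = 0.05157 − 0.02476 = 0.027.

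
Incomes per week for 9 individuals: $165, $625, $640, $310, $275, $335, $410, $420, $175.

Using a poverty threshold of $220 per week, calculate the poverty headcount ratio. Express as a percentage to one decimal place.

22.2%

2 of the 9 individuals have income below $220.
H = 2/9 = 22.2%.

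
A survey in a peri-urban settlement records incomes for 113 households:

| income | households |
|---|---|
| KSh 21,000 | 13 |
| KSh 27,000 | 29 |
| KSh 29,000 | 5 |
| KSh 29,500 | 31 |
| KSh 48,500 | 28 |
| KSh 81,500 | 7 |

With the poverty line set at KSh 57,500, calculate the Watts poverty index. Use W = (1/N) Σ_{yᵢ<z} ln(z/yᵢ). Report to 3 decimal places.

0.565

Below z: 13×KSh 21,000, 29×KSh 27,000, 5×KSh 29,000, 31×KSh 29,500, 28×KSh 48,500 (q = 106 of N = 113).
Log shortfalls: ln(57500/21000) = 1.0073 (×13); ln(57500/27000) = 0.7559 (×29); ln(57500/29000) = 0.6845 (×5); ln(57500/29500) = 0.6674 (×31); ln(57500/48500) = 0.1702 (×28).
W = 63.894780 / 113 = 0.565.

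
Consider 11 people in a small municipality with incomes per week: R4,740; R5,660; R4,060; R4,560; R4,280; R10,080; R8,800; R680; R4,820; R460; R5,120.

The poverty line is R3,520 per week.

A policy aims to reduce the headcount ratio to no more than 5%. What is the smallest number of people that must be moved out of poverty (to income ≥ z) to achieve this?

2

2 of the 11 people are poor, so H = 2/11 = 0.182.
A headcount ratio of at most 5% allows at most ⌊0.05 × 11⌋ = 0 poor people.
So at least 2 − 0 = 2 must be lifted.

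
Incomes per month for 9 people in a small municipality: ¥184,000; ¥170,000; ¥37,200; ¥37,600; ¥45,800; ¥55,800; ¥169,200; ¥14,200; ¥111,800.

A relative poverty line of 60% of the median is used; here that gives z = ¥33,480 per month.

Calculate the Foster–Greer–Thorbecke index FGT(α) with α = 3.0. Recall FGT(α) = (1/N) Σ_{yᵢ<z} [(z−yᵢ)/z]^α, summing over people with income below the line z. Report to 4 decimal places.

Below the line: ¥14,200 (q = 1 of N = 9).
Gap ratios (z−y)/z: (33480−14200)/33480 = 0.5759.
Raised to α = 3.0: 0.19097.
Sum = 0.190970; FGT(3.0) = 0.190970 / 9 = 0.0212.

0.0212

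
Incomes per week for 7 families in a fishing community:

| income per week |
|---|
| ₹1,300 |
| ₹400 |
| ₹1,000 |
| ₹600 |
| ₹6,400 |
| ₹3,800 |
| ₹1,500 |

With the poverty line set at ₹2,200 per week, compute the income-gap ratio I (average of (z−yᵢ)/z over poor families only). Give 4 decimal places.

0.5636

Below the line: ₹400, ₹600, ₹1,000, ₹1,300, ₹1,500 (q = 5 of N = 7).
Shortfall ratios (z−y)/z: 0.8182, 0.7273, 0.5455, 0.4091, 0.3182; sum = 2.818182.
I averages over the q = 5 poor units only: 2.818182 / 5 = 0.5636.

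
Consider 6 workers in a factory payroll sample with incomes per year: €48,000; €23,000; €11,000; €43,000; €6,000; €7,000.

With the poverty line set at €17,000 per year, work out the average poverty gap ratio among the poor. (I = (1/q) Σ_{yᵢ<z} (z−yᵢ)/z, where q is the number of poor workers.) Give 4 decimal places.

0.5294

Below the line: €6,000, €7,000, €11,000 (q = 3 of N = 6).
Shortfall ratios (z−y)/z: 0.6471, 0.5882, 0.3529; sum = 1.588235.
I averages over the q = 3 poor units only: 1.588235 / 3 = 0.5294.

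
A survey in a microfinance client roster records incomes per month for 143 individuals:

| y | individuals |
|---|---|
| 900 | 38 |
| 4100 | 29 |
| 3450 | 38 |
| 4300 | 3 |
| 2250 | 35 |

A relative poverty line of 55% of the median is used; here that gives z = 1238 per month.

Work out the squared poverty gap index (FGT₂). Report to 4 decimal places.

0.0198

Poor units: 38×900 (q = 38 of N = 143).
Gap ratios (z−y)/z: (1238−900)/1238 = 0.2730 (×38).
Squared: 0.0745 (×38).
Sum = 2.832538; P₂ = 2.832538 / 143 = 0.0198.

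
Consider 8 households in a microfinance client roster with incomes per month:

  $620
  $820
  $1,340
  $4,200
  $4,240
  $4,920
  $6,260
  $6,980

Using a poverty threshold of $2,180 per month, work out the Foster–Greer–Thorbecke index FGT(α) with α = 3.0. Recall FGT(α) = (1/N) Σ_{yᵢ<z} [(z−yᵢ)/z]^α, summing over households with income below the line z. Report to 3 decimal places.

Below z: $620, $820, $1,340 (q = 3 of N = 8).
Gap ratios (z−y)/z: (2180−620)/2180 = 0.7156; (2180−820)/2180 = 0.6239; (2180−1340)/2180 = 0.3853.
Raised to α = 3.0: 0.36644; 0.24280; 0.05721.
Sum = 0.666450; FGT(3.0) = 0.666450 / 8 = 0.083.

0.083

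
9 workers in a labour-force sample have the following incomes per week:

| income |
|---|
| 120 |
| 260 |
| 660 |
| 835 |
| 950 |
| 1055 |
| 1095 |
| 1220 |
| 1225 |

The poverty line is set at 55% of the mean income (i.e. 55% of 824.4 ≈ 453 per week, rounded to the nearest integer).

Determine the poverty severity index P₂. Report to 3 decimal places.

0.080

Below z: 120, 260 (q = 2 of N = 9).
Normalized shortfalls: (453−120)/453 = 0.7351; (453−260)/453 = 0.4260.
Squared: 0.5404; 0.1815.
Sum = 0.721888; P₂ = 0.721888 / 9 = 0.080.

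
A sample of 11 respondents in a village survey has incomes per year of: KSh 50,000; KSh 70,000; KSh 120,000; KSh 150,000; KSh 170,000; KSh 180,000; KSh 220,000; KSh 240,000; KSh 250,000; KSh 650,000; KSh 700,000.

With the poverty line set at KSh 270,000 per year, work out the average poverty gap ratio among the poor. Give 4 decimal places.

Incomes under z: KSh 50,000, KSh 70,000, KSh 120,000, KSh 150,000, KSh 170,000, KSh 180,000, KSh 220,000, KSh 240,000, KSh 250,000 (q = 9 of N = 11).
Relative gaps: 0.8148, 0.7407, 0.5556, 0.4444, 0.3704, 0.3333, 0.1852, 0.1111, 0.0741; sum = 3.629630.
I averages over the q = 9 poor units only: 3.629630 / 9 = 0.4033.

0.4033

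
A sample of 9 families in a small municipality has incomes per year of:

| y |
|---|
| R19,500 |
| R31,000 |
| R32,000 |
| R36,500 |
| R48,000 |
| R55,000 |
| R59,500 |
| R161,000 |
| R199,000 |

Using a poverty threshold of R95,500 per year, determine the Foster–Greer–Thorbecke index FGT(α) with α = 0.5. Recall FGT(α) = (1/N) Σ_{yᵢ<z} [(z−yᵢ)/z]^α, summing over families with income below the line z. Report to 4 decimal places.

Poor units: R19,500, R31,000, R32,000, R36,500, R48,000, R55,000, R59,500 (q = 7 of N = 9).
Relative gaps: (95500−19500)/95500 = 0.7958; (95500−31000)/95500 = 0.6754; (95500−32000)/95500 = 0.6649; (95500−36500)/95500 = 0.6178; (95500−48000)/95500 = 0.4974; (95500−55000)/95500 = 0.4241; (95500−59500)/95500 = 0.3770.
Raised to α = 0.5: 0.89208; 0.82182; 0.81543; 0.78600; 0.70525; 0.65122; 0.61397.
Sum = 5.285780; FGT(0.5) = 5.285780 / 9 = 0.5873.

0.5873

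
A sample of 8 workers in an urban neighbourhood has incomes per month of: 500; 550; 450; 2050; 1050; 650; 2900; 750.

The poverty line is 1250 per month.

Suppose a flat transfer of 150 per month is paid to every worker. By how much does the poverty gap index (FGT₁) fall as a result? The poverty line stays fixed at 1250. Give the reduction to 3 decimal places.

0.090

Before: below the line — 450, 500, 550, 650, 750, 1050; poverty gap index (FGT₁) = 0.35500.
After the 150 transfer: below the line — 600, 650, 700, 800, 900, 1200; poverty gap index (FGT₁) = 0.26500.
Reduction = 0.35500 − 0.26500 = 0.090.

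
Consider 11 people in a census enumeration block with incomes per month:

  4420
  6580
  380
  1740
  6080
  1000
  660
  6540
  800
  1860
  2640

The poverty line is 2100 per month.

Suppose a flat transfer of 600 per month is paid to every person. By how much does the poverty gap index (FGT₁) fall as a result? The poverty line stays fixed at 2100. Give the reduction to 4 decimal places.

Before: below the line — 380, 660, 800, 1000, 1740, 1860; poverty gap index (FGT₁) = 0.266667.
After the 600 transfer: below the line — 980, 1260, 1400, 1600; poverty gap index (FGT₁) = 0.136797.
Reduction = 0.266667 − 0.136797 = 0.1299.

0.1299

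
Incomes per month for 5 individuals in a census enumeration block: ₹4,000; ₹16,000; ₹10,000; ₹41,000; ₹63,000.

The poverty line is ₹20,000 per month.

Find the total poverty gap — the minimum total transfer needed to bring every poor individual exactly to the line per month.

₹30,000

Below the line: ₹4,000, ₹10,000, ₹16,000 (q = 3 of N = 5).
Individual gaps: 20000−4000 = 16000; 20000−10000 = 10000; 20000−16000 = 4000.
Aggregate gap = ₹30,000.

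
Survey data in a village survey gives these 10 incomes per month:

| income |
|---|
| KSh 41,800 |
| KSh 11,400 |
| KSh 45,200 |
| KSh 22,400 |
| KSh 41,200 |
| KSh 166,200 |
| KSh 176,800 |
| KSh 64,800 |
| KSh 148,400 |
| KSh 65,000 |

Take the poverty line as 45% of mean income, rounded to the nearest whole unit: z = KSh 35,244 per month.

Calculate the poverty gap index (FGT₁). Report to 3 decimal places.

0.104

Below z: KSh 11,400, KSh 22,400 (q = 2 of N = 10).
Relative gaps: (35244−11400)/35244 = 0.6765; (35244−22400)/35244 = 0.3644.
Sum of shortfalls = 1.040972; P₁ averages over all N: 1.040972 / 10 = 0.104.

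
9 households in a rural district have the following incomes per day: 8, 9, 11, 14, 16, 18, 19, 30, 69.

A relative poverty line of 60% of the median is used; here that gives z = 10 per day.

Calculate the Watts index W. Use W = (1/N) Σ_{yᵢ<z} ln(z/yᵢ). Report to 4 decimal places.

Incomes under z: 8, 9 (q = 2 of N = 9).
ln(z/y) terms: ln(10/8) = 0.2231; ln(10/9) = 0.1054.
W = 0.328504 / 9 = 0.0365.

0.0365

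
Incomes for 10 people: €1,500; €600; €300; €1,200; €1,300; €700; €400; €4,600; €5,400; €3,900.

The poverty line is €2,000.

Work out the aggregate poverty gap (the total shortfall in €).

€8,000

Below z: €300, €400, €600, €700, €1,200, €1,300, €1,500 (q = 7 of N = 10).
Individual gaps: 2000−300 = 1700; 2000−400 = 1600; 2000−600 = 1400; 2000−700 = 1300; 2000−1200 = 800; 2000−1300 = 700; 2000−1500 = 500.
Aggregate gap = €8,000.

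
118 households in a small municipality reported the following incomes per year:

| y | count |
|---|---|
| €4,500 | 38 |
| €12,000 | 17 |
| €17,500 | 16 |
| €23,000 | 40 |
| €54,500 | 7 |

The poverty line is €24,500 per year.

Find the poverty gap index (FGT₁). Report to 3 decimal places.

Poor units: 38×€4,500, 17×€12,000, 16×€17,500, 40×€23,000 (q = 111 of N = 118).
Gap ratios (z−y)/z: (24500−4500)/24500 = 0.8163 (×38); (24500−12000)/24500 = 0.5102 (×17); (24500−17500)/24500 = 0.2857 (×16); (24500−23000)/24500 = 0.0612 (×40).
Σ = 46.714286. Dividing by the full population N = 118 gives P₁ = 0.396.

0.396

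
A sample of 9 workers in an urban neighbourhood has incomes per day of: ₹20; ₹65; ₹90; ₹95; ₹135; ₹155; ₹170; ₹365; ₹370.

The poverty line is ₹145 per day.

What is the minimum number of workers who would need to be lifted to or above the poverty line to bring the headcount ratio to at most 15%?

5 of the 9 workers are poor, so H = 5/9 = 0.556.
A headcount ratio of at most 15% allows at most ⌊0.15 × 9⌋ = 1 poor workers.
So at least 5 − 1 = 4 must be lifted.

4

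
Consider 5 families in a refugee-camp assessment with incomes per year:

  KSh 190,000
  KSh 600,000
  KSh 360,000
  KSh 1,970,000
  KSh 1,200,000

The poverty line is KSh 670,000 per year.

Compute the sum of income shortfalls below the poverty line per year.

Below the line: KSh 190,000, KSh 360,000, KSh 600,000 (q = 3 of N = 5).
Individual gaps: 670000−190000 = 480000; 670000−360000 = 310000; 670000−600000 = 70000.
Aggregate gap = KSh 860,000.

KSh 860,000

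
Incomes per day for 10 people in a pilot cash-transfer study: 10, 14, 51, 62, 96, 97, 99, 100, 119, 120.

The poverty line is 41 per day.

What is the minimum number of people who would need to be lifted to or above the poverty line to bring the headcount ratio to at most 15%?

2 of the 10 people are poor, so H = 2/10 = 0.200.
A headcount ratio of at most 15% allows at most ⌊0.15 × 10⌋ = 1 poor people.
So at least 2 − 1 = 1 must be lifted.

1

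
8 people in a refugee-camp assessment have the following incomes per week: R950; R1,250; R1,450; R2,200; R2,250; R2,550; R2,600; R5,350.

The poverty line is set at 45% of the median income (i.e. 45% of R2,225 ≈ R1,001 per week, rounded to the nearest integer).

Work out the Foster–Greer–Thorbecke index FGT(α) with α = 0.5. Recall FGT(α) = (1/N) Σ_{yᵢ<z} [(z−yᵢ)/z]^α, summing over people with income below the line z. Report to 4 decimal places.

Below the line: R950 (q = 1 of N = 8).
Relative gaps: (1001−950)/1001 = 0.0509.
Raised to α = 0.5: 0.22572.
Sum = 0.225719; FGT(0.5) = 0.225719 / 8 = 0.0282.

0.0282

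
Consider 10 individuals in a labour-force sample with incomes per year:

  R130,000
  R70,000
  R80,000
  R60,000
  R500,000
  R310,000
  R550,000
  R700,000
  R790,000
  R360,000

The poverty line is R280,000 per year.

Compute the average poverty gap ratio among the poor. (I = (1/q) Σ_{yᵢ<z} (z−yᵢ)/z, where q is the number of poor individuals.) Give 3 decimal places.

Below z: R60,000, R70,000, R80,000, R130,000 (q = 4 of N = 10).
Relative gaps: 0.7857, 0.7500, 0.7143, 0.5357; sum = 2.785714.
I averages over the q = 4 poor units only: 2.785714 / 4 = 0.696.

0.696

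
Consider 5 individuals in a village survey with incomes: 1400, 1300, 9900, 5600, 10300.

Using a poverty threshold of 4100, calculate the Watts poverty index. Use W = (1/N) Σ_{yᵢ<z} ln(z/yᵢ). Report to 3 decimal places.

Incomes under z: 1300, 1400 (q = 2 of N = 5).
ln(z/y) terms: ln(4100/1300) = 1.1486; ln(4100/1400) = 1.0745.
W = 2.223137 / 5 = 0.445.

0.445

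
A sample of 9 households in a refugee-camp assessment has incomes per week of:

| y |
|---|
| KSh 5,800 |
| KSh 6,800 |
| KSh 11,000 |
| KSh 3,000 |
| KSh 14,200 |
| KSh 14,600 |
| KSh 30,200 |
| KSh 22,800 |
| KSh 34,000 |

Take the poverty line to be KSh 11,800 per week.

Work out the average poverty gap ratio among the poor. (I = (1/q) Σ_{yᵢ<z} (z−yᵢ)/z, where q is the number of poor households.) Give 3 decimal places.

Below z: KSh 3,000, KSh 5,800, KSh 6,800, KSh 11,000 (q = 4 of N = 9).
Shortfall ratios (z−y)/z: 0.7458, 0.5085, 0.4237, 0.0678; sum = 1.745763.
The income-gap ratio divides by q (the poor only): 1.745763 / 4 = 0.436.

0.436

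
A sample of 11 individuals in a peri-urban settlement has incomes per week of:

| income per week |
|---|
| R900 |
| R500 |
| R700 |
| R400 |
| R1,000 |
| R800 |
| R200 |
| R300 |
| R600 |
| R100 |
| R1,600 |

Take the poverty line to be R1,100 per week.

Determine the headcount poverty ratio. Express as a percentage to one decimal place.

10 of the 11 individuals have income below R1,100.
H = 10/11 = 90.9%.

90.9%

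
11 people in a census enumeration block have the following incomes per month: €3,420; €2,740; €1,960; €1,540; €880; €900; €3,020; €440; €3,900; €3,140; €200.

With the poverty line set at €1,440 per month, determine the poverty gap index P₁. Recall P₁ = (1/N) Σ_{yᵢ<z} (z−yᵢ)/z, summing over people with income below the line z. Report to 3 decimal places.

Poor units: €200, €440, €880, €900 (q = 4 of N = 11).
Relative gaps: (1440−200)/1440 = 0.8611; (1440−440)/1440 = 0.6944; (1440−880)/1440 = 0.3889; (1440−900)/1440 = 0.3750.
Σ = 2.319444. Dividing by the full population N = 11 gives P₁ = 0.211.

0.211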